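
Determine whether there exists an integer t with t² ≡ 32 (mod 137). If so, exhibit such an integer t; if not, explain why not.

t = 13

t = 13 works: 13² = 169, and 169 − 32 = 137 = 1·137.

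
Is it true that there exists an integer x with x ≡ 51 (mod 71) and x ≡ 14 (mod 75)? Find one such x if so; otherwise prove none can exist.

The moduli 71 and 75 are coprime, so by the Chinese Remainder Theorem a unique solution modulo 5325 exists.
Any solution of the first congruence is x = 51 + 71t; substituting into the second, 71t ≡ 14 − 51 ≡ 38 (mod 75).
Invert 71 mod 75 by the Euclidean algorithm: 75 = 1·71 + 4, 71 = 17·4 + 3, 4 = 1·3 + 1, 3 = 3·1 + 0; back-substituting, 1 = 4 − 1·3 = 4 − (71 − 17·4) = −71 + 18·4 = −71 + 18·(75 − 1·71) = 18·75 − 19·71. Hence 71·(-19) ≡ 1, so 71⁻¹ ≡ -19 ≡ 56 (mod 75).
Therefore t ≡ 56·38 = 2128 ≡ 28 (mod 75).
Taking t = 28 gives x = 51 + 71·28 = 2039.
Verify: 2039 = 28·71 + 51 and 2039 = 27·75 + 14. ✓

x = 2039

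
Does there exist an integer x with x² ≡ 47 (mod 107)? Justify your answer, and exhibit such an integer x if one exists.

x = 49

x = 49 works: 49² = 2401, and 2401 − 47 = 2354 = 22·107.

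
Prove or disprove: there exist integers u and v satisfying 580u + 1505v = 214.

No such integers exist.

gcd(580, 1505) = 5, so every integer of the form 580u + 1505v is a multiple of 5.
But 214 is not a multiple of 5 (it leaves remainder 4).
Hence no integers u, v satisfy the equation.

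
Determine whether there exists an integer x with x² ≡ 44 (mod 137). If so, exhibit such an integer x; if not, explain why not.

x = 110

x = 110 works: 110² = 12100, and 12100 − 44 = 12056 = 88·137.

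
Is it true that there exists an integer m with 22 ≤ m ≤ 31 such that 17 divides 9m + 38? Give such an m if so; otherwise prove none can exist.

m = 26

m = 26 works, since 9·26 + 38 = 272 = 16·17.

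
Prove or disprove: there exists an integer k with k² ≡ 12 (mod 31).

31 is prime, so by Euler's criterion 12 is a square mod 31 iff 12^((31−1)/2) = 12^15 ≡ 1 (mod 31).
Repeated squaring mod 31: 12^2 = 144 ≡ 20; 12^4 ≡ 20² = 400 ≡ 28; 12^8 ≡ 28² = 784 ≡ 9.
Since 15 = 8 + 4 + 2 + 1, 12^15 ≡ 9 · 28 · 20 · 12; multiplying out mod 31: 9·28 = 252 ≡ 4, then 4·20 = 80 ≡ 18, then 18·12 = 216 ≡ 30. Thus 12^15 ≡ 30 ≡ −1 (mod 31).
The value −1 means 12 is a non-residue modulo 31, so k² ≡ 12 (mod 31) is impossible.

No such integer exists.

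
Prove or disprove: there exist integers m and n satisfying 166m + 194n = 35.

gcd(166, 194) = 2, so every integer of the form 166m + 194n is a multiple of 2.
However 35 leaves remainder 1 on division by 2.
Hence no integers m, n satisfy the equation.

No such integers exist.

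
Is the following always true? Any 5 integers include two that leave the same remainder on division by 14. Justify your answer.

Consider the 5 integers 5, 6, …, 9. They lie in distinct residue classes modulo 14, since 5 ≤ 14.
So no two of them leave the same remainder on division by 14; the claim fails for this set.

No, the set {5, 6, 7, 8, 9} is a counterexample.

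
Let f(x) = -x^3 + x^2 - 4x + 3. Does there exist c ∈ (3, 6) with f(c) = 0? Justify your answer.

f(3) = -27 and f(6) = -201, both negative.
f'(x) = -3x^2 + 2x - 4 has discriminant 2² − 4·(-3)·(-4) = -44 < 0, so f' has no real roots and is negative for every real x.
Hence f is strictly decreasing on ℝ, and in particular on [3, 6]. A strictly monotone function with same-sign endpoint values stays negative on the whole interval, so f has no zero in (3, 6).

No.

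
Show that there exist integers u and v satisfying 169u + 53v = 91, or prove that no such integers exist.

u = 25, v = -78

Since gcd(169, 53) = 1, every integer is an integer combination of 169 and 53.
Dividing repeatedly: 169 = 3·53 + 10, 53 = 5·10 + 3, 10 = 3·3 + 1, 3 = 3·1 + 0.
Unwinding: 1 = 10 − 3·3 = 10 − 3·(53 − 5·10) = −3·53 + 16·10 = −3·53 + 16·(169 − 3·53) = 16·169 − 51·53, i.e. 169·16 + 53·(-51) = 1.
Times 91: 169·1456 + 53·(-4641) = 91, so (1456, -4641) solves it.
Shifting by a multiple of (53, −169) keeps it a solution: u = 1456 − 27·53 = 25, v = -4641 + 27·169 = -78.
Indeed 169·25 + 53·(-78) = 4225 − 4134 = 91.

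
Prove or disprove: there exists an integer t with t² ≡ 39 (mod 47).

There is no such integer.

47 is prime, so by Euler's criterion 39 is a square mod 47 iff 39^((47−1)/2) = 39^23 ≡ 1 (mod 47).
Repeated squaring mod 47: 39^2 = 1521 ≡ 17; 39^4 ≡ 17² = 289 ≡ 7; 39^8 ≡ 7² = 49 ≡ 2; 39^16 ≡ 2² = 4 ≡ 4.
Since 23 = 16 + 4 + 2 + 1, 39^23 ≡ 4 · 7 · 17 · 39; multiplying out mod 47: 4·7 = 28 ≡ 28, then 28·17 = 476 ≡ 6, then 6·39 = 234 ≡ 46. Thus 39^23 ≡ 46 ≡ −1 (mod 47).
By Euler's criterion 39 is a quadratic non-residue mod 47: no t satisfies t² ≡ 39 (mod 47).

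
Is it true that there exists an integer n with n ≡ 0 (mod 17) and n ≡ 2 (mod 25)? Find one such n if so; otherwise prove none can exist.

n = 102

The moduli 17 and 25 are coprime, so by the Chinese Remainder Theorem a unique solution modulo 425 exists.
Any solution of the first congruence is n = 0 + 17t; substituting into the second, 17t ≡ 2 − 0 ≡ 2 (mod 25).
Note 17·3 = 51 ≡ 1 (mod 25) (as 51 − 1 = 2·25), so 17⁻¹ ≡ 3.
Multiplying by 3: t ≡ 3·2 = 6 (mod 25).
With t = 6: n = 0 + 17·6 = 102.
Check: 102 mod 17 = 0, 102 mod 25 = 2. ✓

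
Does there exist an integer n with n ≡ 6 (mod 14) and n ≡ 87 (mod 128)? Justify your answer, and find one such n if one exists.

Reduce both congruences modulo 2, which divides 14 and 128: they say n ≡ 6 (mod 2) and n ≡ 87 (mod 2).
However 6 ≡ 0 and 87 ≡ 1 (mod 2), and 0 ≠ 1.
Hence the system has no solution.

No such integer exists.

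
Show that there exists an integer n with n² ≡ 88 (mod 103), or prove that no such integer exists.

103 is prime, so by Euler's criterion 88 is a square mod 103 iff 88^((103−1)/2) = 88^51 ≡ 1 (mod 103).
Repeated squaring mod 103: 88^2 = 7744 ≡ 19; 88^4 ≡ 19² = 361 ≡ 52; 88^8 ≡ 52² = 2704 ≡ 26; 88^16 ≡ 26² = 676 ≡ 58; 88^32 ≡ 58² = 3364 ≡ 68.
Since 51 = 32 + 16 + 2 + 1, 88^51 ≡ 68 · 58 · 19 · 88; multiplying out mod 103: 68·58 = 3944 ≡ 30, then 30·19 = 570 ≡ 55, then 55·88 = 4840 ≡ 102. Thus 88^51 ≡ 102 ≡ −1 (mod 103).
By Euler's criterion 88 is a quadratic non-residue mod 103: no n satisfies n² ≡ 88 (mod 103).

No, no such integer exists.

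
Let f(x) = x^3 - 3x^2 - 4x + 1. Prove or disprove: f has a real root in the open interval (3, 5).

f(3) = -11 and f(5) = 31, which have opposite signs.
Since f is a polynomial it is continuous on [3, 5].
By the Intermediate Value Theorem f must vanish at some point of (3, 5).

Such a root exists.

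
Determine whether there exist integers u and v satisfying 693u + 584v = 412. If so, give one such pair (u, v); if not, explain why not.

u = 52, v = -61

Since gcd(693, 584) = 1, every integer is an integer combination of 693 and 584.
Euclidean algorithm: 693 = 1·584 + 109, 584 = 5·109 + 39, 109 = 2·39 + 31, 39 = 1·31 + 8, 31 = 3·8 + 7, 8 = 1·7 + 1, 7 = 7·1 + 0.
Working back up the chain: 1 = 8 − 1·7 = 8 − (31 − 3·8) = −31 + 4·8 = −31 + 4·(39 − 1·31) = 4·39 − 5·31 = 4·39 − 5·(109 − 2·39) = −5·109 + 14·39 = −5·109 + 14·(584 − 5·109) = 14·584 − 75·109 = 14·584 − 75·(693 − 1·584) = −75·693 + 89·584. So 693·(-75) + 584·89 = 1.
Times 412: 693·(-30900) + 584·36668 = 412, so (-30900, 36668) solves it.
The general solution is u = -30900 + 584k, v = 36668 − 693k; taking k = 53 gives the smaller pair u = 52, v = -61.
Indeed 693·52 + 584·(-61) = 36036 − 35624 = 412.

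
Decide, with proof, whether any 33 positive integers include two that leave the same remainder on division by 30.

Partition the integers by their residue mod 30; there are 30 classes.
With 33 integers and only 30 classes, the pigeonhole principle forces two of them, say a and b, into the same class.
That is, a and b leave the same remainder on division by 30, as claimed.

True.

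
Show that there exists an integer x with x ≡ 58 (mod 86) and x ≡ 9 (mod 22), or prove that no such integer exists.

There is no such integer.

gcd(86, 22) = 2. If x ≡ 58 (mod 86) and x ≡ 9 (mod 22), then x ≡ 58 (mod 2) and x ≡ 9 (mod 2).
These are incompatible: 58 − 9 = 49 is not divisible by 2.
Hence the system has no solution.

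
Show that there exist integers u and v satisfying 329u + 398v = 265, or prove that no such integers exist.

Since gcd(329, 398) = 1, every integer is an integer combination of 329 and 398.
Run the Euclidean algorithm on 398 and 329: 398 = 1·329 + 69, 329 = 4·69 + 53, 69 = 1·53 + 16, 53 = 3·16 + 5, 16 = 3·5 + 1, 5 = 5·1 + 0.
Back-substituting, 1 = 16 − 3·5 = 16 − 3·(53 − 3·16) = −3·53 + 10·16 = −3·53 + 10·(69 − 1·53) = 10·69 − 13·53 = 10·69 − 13·(329 − 4·69) = −13·329 + 62·69 = −13·329 + 62·(398 − 1·329) = 62·398 − 75·329; that is, 329·(-75) + 398·62 = 1.
Multiplying through by 265: u = (-75)·265 = -19875, v = 62·265 = 16430 is a solution.
Shifting by a multiple of (398, −329) keeps it a solution: u = -19875 + 50·398 = 25, v = 16430 − 50·329 = -20.
Check: 329·25 + 398·(-20) = 8225 − 7960 = 265. ✓

u = 25, v = -20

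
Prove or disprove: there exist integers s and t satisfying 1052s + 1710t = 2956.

s = 653, t = -400

gcd(1052, 1710) = 2, and 2 divides 2956, so integer solutions exist.
Dividing through by 2 reduces the equation to 526s + 855t = 1478.
Euclidean algorithm: 855 = 1·526 + 329, 526 = 1·329 + 197, 329 = 1·197 + 132, 197 = 1·132 + 65, 132 = 2·65 + 2, 65 = 32·2 + 1, 2 = 2·1 + 0.
Working back up the chain: 1 = 65 − 32·2 = 65 − 32·(132 − 2·65) = −32·132 + 65·65 = −32·132 + 65·(197 − 1·132) = 65·197 − 97·132 = 65·197 − 97·(329 − 1·197) = −97·329 + 162·197 = −97·329 + 162·(526 − 1·329) = 162·526 − 259·329 = 162·526 − 259·(855 − 1·526) = −259·855 + 421·526. So 526·421 + 855·(-259) = 1.
Scaling by 1478 gives the particular solution (s, t) = (622238, -382802).
Shifting by a multiple of (855, −526) keeps it a solution: s = 622238 − 727·855 = 653, t = -382802 + 727·526 = -400.
Check: 1052·653 + 1710·(-400) = 686956 − 684000 = 2956. ✓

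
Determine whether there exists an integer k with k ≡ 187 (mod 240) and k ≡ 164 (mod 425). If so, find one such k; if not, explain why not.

No, no such integer exists.

Both moduli are multiples of 5 = gcd(240, 425), so any solution would satisfy k ≡ 187 and k ≡ 164 modulo 5 simultaneously.
But 187 mod 5 = 2 while 164 mod 5 = 4, a contradiction.
So no integer satisfies both congruences.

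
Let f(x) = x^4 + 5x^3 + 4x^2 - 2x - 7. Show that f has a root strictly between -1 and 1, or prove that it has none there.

Such a root exists.

f(-1) = -5 and f(1) = 1, which have opposite signs.
Since f is a polynomial it is continuous on [-1, 1].
By the Intermediate Value Theorem f must vanish at some point of (-1, 1).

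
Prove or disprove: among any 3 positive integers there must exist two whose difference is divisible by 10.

Take the 3 consecutive integers 32, 33, 34: their residues mod 10 are all distinct because 3 ≤ 10.
No two share a residue, so no pair has difference divisible by 10; the claim fails for this set.

No, the set {32, 33, 34} is a counterexample.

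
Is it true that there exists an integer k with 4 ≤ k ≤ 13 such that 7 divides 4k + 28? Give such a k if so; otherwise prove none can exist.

k = 7

For k = 4, 5, 6 the values 44, 48, 52 are not multiples of 7. At k = 7 we get 4·7 + 28 = 56, and 56 = 7·8.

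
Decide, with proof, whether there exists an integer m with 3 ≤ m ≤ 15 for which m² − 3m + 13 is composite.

m = 12

At m = 12: 12² − 3·12 + 13 = 121 = 11·11, which is composite.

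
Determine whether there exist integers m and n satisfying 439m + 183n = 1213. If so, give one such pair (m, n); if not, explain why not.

m = 157, n = -370

439 and 183 are coprime, so 439m + 183n ranges over all of ℤ.
Dividing repeatedly: 439 = 2·183 + 73, 183 = 2·73 + 37, 73 = 1·37 + 36, 37 = 1·36 + 1, 36 = 36·1 + 0.
Unwinding: 1 = 37 − 1·36 = 37 − (73 − 1·37) = −73 + 2·37 = −73 + 2·(183 − 2·73) = 2·183 − 5·73 = 2·183 − 5·(439 − 2·183) = −5·439 + 12·183, i.e. 439·(-5) + 183·12 = 1.
Scaling by 1213 gives the particular solution (m, n) = (-6065, 14556).
Shifting by a multiple of (183, −439) keeps it a solution: m = -6065 + 34·183 = 157, n = 14556 − 34·439 = -370.
Indeed 439·157 + 183·(-370) = 68923 − 67710 = 1213.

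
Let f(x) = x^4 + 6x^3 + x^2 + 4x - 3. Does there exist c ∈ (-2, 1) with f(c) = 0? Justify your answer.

Such a root exists.

f(-2) = -39 and f(1) = 9, which have opposite signs.
f is continuous everywhere (it is a polynomial), in particular on [-2, 1].
The Intermediate Value Theorem then guarantees some c ∈ (-2, 1) with f(c) = 0.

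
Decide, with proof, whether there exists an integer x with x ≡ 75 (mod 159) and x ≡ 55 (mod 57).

gcd(159, 57) = 3. If x ≡ 75 (mod 159) and x ≡ 55 (mod 57), then x ≡ 75 (mod 3) and x ≡ 55 (mod 3).
These are incompatible: 75 − 55 = 20 is not divisible by 3.
Hence the system has no solution.

No, no such integer exists.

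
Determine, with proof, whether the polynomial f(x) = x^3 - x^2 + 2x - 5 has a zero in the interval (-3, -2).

Evaluate at the endpoints: f(-3) = -47, f(-2) = -21 — same sign (negative).
f'(x) = 3x^2 - 2x + 2 has discriminant (-2)² − 4·3·2 = -20 < 0, so f' has no real roots and is positive for every real x.
Hence f is strictly increasing on ℝ, and in particular on [-3, -2]. A strictly monotone function with same-sign endpoint values stays negative on the whole interval, so f has no zero in (-3, -2).

No such root exists.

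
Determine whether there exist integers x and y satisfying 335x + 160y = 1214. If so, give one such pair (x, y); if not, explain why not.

There are no such integers.

Both 335 and 160 are divisible by gcd(335, 160) = 5, hence so is any combination 335x + 160y.
But 1214 is not a multiple of 5 (it leaves remainder 4).
So the equation is unsolvable over ℤ.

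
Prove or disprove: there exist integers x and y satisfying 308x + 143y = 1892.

x = 8, y = -4

Since gcd(308, 143) = 11 and 1892 = 11·172, Bézout's identity guarantees a solution.
Dividing through by 11 reduces the equation to 28x + 13y = 172.
Run the Euclidean algorithm on 28 and 13: 28 = 2·13 + 2, 13 = 6·2 + 1, 2 = 2·1 + 0.
Working back up the chain: 1 = 13 − 6·2 = 13 − 6·(28 − 2·13) = −6·28 + 13·13. So 28·(-6) + 13·13 = 1.
Multiplying through by 172: x = (-6)·172 = -1032, y = 13·172 = 2236 is a solution.
Adding 80·13 to x and subtracting 80·28 from y gives the tidier solution (8, -4).
Indeed 308·8 + 143·(-4) = 2464 − 572 = 1892.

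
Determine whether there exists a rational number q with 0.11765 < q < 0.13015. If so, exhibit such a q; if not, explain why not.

q = 1/8

Scale by 8: the interval becomes (0.94120, 1.04120), which contains the integer 1.
Dividing back, 0.11765 < 1/8 < 0.13015, and 1/8 is rational.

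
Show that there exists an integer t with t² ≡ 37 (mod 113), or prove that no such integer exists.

No, no such integer exists.

Apply Euler's criterion with the prime 113: 37 is a quadratic residue iff 37^56 ≡ 1 (mod 113), and a non-residue iff it is ≡ −1.
Squaring successively (mod 113): 37^2 = 1369 ≡ 13; 37^4 ≡ 13² = 169 ≡ 56; 37^8 ≡ 56² = 3136 ≡ 85; 37^16 ≡ 85² = 7225 ≡ 106; 37^32 ≡ 106² = 11236 ≡ 49.
Since 56 = 32 + 16 + 8, 37^56 ≡ 49 · 106 · 85; multiplying out mod 113: 49·106 = 5194 ≡ 109, then 109·85 = 9265 ≡ 112. Thus 37^56 ≡ 112 ≡ −1 (mod 113).
By Euler's criterion 37 is a quadratic non-residue mod 113: no t satisfies t² ≡ 37 (mod 113).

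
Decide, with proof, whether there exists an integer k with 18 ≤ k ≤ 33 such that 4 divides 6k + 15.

There is no such integer k in that range.

The values of 6k + 15 for k = 18, 19, …, 33 are 123, 129, 135, 141, 147, 153, 159, 165, 171, 177, 183, 189, 195, 201, 207, 213; reduced mod 4 these are 3, 1, 3, 1, 3, 1, 3, 1, 3, 1, 3, 1, 3, 1, 3, 1.
Since 0 is absent from this list, 4 ∤ 6k + 15 for every k with 18 ≤ k ≤ 33.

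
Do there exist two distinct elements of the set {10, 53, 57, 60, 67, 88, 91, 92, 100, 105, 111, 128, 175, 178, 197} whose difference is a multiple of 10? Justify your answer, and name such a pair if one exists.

Yes: 10 and 60.

Both 10 and 60 leave remainder 0 on division by 10; their difference 50 = 5·10 is a multiple of 10.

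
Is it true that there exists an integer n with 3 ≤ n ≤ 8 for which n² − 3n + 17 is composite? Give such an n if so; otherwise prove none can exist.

n = 5

At n = 5: 5² − 3·5 + 17 = 27 = 3·9, which is composite.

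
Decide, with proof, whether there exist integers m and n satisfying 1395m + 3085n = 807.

There are no such integers.

Both 1395 and 3085 are divisible by gcd(1395, 3085) = 5, hence so is any combination 1395m + 3085n.
But 807 is not a multiple of 5 (it leaves remainder 2).
Hence no integers m, n satisfy the equation.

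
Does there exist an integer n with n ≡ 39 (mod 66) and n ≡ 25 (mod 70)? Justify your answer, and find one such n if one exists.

The moduli are not coprime: gcd(66, 70) = 2. Compatibility requires 2 ∣ (25 − 39) = -14, which holds, so solutions exist.
Write n = 39 + 66t. Then 66t ≡ 25 − 39 ≡ 56 (mod 70); dividing through by 2 gives 33t ≡ 28 (mod 35).
To invert 33 modulo 35: 35 = 1·33 + 2, 33 = 16·2 + 1, 2 = 2·1 + 0, and unwinding, 1 = 33 − 16·2 = 33 − 16·(35 − 1·33) = −16·35 + 17·33. Thus 33⁻¹ ≡ 17 (mod 35).
Therefore t ≡ 17·28 = 476 ≡ 21 (mod 35).
Then n = 39 + 66·21 = 1425.
Indeed 1425 ≡ 39 (mod 66) and 1425 ≡ 25 (mod 70).

n = 1425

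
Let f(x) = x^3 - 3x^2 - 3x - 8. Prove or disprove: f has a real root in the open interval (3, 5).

f(3) = -17 and f(5) = 27, which have opposite signs.
As a polynomial, f is continuous on every closed interval.
By the Intermediate Value Theorem f must vanish at some point of (3, 5).

Such a root exists.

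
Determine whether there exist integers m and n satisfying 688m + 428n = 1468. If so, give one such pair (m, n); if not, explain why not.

Every value of 688m + 428n is a multiple of gcd(688, 428) = 4; since 4 ∣ 1468, solutions exist.
Dividing through by 4 reduces the equation to 172m + 107n = 367.
Euclidean algorithm: 172 = 1·107 + 65, 107 = 1·65 + 42, 65 = 1·42 + 23, 42 = 1·23 + 19, 23 = 1·19 + 4, 19 = 4·4 + 3, 4 = 1·3 + 1, 3 = 3·1 + 0.
Unwinding: 1 = 4 − 1·3 = 4 − (19 − 4·4) = −19 + 5·4 = −19 + 5·(23 − 1·19) = 5·23 − 6·19 = 5·23 − 6·(42 − 1·23) = −6·42 + 11·23 = −6·42 + 11·(65 − 1·42) = 11·65 − 17·42 = 11·65 − 17·(107 − 1·65) = −17·107 + 28·65 = −17·107 + 28·(172 − 1·107) = 28·172 − 45·107, i.e. 172·28 + 107·(-45) = 1.
Multiplying through by 367: m = 28·367 = 10276, n = (-45)·367 = -16515 is a solution.
Subtracting 96·107 from m and adding 96·172 to n gives the tidier solution (4, -3).
Check: 688·4 + 428·(-3) = 2752 − 1284 = 1468. ✓

m = 4, n = -3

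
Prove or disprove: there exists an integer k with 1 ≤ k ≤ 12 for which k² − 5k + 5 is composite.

At k = 10: 10² − 5·10 + 5 = 55 = 5·11, which is composite.

k = 10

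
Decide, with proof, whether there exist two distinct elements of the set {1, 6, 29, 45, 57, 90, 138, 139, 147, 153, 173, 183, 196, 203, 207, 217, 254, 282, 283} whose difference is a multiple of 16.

Both 29 and 45 leave remainder 13 on division by 16; their difference 16 = 1·16 is a multiple of 16.

The pair (29, 45) works.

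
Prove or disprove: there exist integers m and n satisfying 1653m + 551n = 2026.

gcd(1653, 551) = 551, so every integer of the form 1653m + 551n is a multiple of 551.
But 2026 is not a multiple of 551 (it leaves remainder 373).
So the equation is unsolvable over ℤ.

No, no such integers exist.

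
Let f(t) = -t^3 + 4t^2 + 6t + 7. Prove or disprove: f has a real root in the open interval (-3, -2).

No.

f(-3) = 52 and f(-2) = 19, both positive, so a sign-change argument is unavailable; we show f keeps this sign on the whole interval.
Substitute t = -2 − u, where 0 < u < 1 on the interval. Expanding, f(-2 − u) = u^3 + 10u^2 + 22u + 19.
All 4 nonzero coefficients of this polynomial in u are positive; hence for u > 0 the value is a sum of positive terms (the constant 19 among them).
So f is strictly positive on (-3, -2); no root exists in the interval.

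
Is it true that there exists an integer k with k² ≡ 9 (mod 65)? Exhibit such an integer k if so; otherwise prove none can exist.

k = 62

k = 62 works: 62² = 3844, and 3844 − 9 = 3835 = 59·65.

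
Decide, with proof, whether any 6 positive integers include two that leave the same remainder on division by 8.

Consider the 6 integers 39, 40, …, 44. They lie in distinct residue classes modulo 8, since 6 ≤ 8.
So no two of them leave the same remainder on division by 8; the claim fails for this set.

No; for instance {39, 40, 41, 42, 43, 44} is a counterexample.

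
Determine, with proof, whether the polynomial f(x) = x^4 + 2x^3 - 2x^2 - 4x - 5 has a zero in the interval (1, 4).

f(1) = -8 and f(4) = 331, which have opposite signs.
f is continuous everywhere (it is a polynomial), in particular on [1, 4].
By the Intermediate Value Theorem f must vanish at some point of (1, 4).

Yes, f has a root in the interval.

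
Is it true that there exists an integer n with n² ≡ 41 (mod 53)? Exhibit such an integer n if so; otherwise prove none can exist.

There is no such integer.

Apply Euler's criterion with the prime 53: 41 is a quadratic residue iff 41^26 ≡ 1 (mod 53), and a non-residue iff it is ≡ −1.
Repeated squaring mod 53: 41^2 = 1681 ≡ 38; 41^4 ≡ 38² = 1444 ≡ 13; 41^8 ≡ 13² = 169 ≡ 10; 41^16 ≡ 10² = 100 ≡ 47.
Since 26 = 16 + 8 + 2, 41^26 ≡ 47 · 10 · 38; multiplying out mod 53: 47·10 = 470 ≡ 46, then 46·38 = 1748 ≡ 52. Thus 41^26 ≡ 52 ≡ −1 (mod 53).
The value −1 means 41 is a non-residue modulo 53, so n² ≡ 41 (mod 53) is impossible.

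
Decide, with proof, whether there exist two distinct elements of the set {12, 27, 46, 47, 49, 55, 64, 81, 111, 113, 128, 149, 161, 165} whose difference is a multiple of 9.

Yes: 12 and 111.

Reduce each element mod 9: 12↦3, 27↦0, 46↦1, 47↦2, 49↦4, 55↦1, 64↦1, 81↦0, 111↦3, 113↦5, 128↦2, 149↦5, 161↦8, 165↦3. The residue 3 repeats (at 12 and 111), and 111 − 12 = 99 = 11·9.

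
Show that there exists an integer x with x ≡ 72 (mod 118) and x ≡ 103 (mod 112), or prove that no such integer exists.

Both moduli are multiples of 2 = gcd(118, 112), so any solution would satisfy x ≡ 72 and x ≡ 103 modulo 2 simultaneously.
However 72 ≡ 0 and 103 ≡ 1 (mod 2), and 0 ≠ 1.
Hence the system has no solution.

No, no such integer exists.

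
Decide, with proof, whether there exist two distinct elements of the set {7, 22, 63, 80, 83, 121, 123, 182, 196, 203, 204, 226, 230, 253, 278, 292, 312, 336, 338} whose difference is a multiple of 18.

22 and 292 are such a pair.

22 mod 18 = 4 and 292 mod 18 = 4, so 292 − 22 = 270 = 15·18.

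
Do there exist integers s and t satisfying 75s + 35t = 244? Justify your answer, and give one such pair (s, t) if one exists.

There are no such integers.

Both 75 and 35 are divisible by gcd(75, 35) = 5, hence so is any combination 75s + 35t.
But 244 = 5·48 + 4, so 5 ∤ 244.
So the equation is unsolvable over ℤ.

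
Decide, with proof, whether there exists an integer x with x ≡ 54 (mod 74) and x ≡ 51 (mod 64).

There is no such integer.

gcd(74, 64) = 2. If x ≡ 54 (mod 74) and x ≡ 51 (mod 64), then x ≡ 54 (mod 2) and x ≡ 51 (mod 2).
These are incompatible: 54 − 51 = 3 is not divisible by 2.
Hence the system has no solution.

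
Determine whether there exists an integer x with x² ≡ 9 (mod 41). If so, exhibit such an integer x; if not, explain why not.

x = 3

Take x = 3. Then 3² = 9, and since 0 ≤ 9 < 41 this is already reduced: 3² ≡ 9 (mod 41).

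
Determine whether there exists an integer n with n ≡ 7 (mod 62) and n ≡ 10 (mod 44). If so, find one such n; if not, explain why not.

No, no such integer exists.

Reduce both congruences modulo 2, which divides 62 and 44: they say n ≡ 7 (mod 2) and n ≡ 10 (mod 2).
However 7 ≡ 1 and 10 ≡ 0 (mod 2), and 1 ≠ 0.
So no integer satisfies both congruences.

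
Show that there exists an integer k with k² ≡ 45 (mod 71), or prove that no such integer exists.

k = 20 works: 20² = 400, and 400 − 45 = 355 = 5·71.

k = 20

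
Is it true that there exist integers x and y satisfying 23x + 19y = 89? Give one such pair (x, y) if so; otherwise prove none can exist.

23 and 19 are coprime, so 23x + 19y ranges over all of ℤ.
Euclidean algorithm: 23 = 1·19 + 4, 19 = 4·4 + 3, 4 = 1·3 + 1, 3 = 3·1 + 0.
Back-substituting, 1 = 4 − 1·3 = 4 − (19 − 4·4) = −19 + 5·4 = −19 + 5·(23 − 1·19) = 5·23 − 6·19; that is, 23·5 + 19·(-6) = 1.
Multiplying through by 89: x = 5·89 = 445, y = (-6)·89 = -534 is a solution.
The general solution is x = 445 + 19k, y = -534 − 23k; taking k = -23 gives the smaller pair x = 8, y = -5.
Check: 23·8 + 19·(-5) = 184 − 95 = 89. ✓

x = 8, y = -5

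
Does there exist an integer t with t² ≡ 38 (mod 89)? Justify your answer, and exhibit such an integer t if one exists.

No, no such integer exists.

89 is prime, so by Euler's criterion 38 is a square mod 89 iff 38^((89−1)/2) = 38^44 ≡ 1 (mod 89).
Squaring successively (mod 89): 38^2 = 1444 ≡ 20; 38^4 ≡ 20² = 400 ≡ 44; 38^8 ≡ 44² = 1936 ≡ 67; 38^16 ≡ 67² = 4489 ≡ 39; 38^32 ≡ 39² = 1521 ≡ 8.
Since 44 = 32 + 8 + 4, 38^44 ≡ 8 · 67 · 44; multiplying out mod 89: 8·67 = 536 ≡ 2, then 2·44 = 88 ≡ 88. Thus 38^44 ≡ 88 ≡ −1 (mod 89).
By Euler's criterion 38 is a quadratic non-residue mod 89: no t satisfies t² ≡ 38 (mod 89).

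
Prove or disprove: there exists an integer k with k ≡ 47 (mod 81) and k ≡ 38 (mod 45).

The moduli are not coprime: gcd(81, 45) = 9. Compatibility requires 9 ∣ (38 − 47) = -9, which holds, so solutions exist.
List candidates k ≡ 47 (mod 81): 47, 128. Modulo 45 these are 2, 38; 128 gives 38 as required.
Indeed 128 ≡ 47 (mod 81) and 128 ≡ 38 (mod 45).

k = 128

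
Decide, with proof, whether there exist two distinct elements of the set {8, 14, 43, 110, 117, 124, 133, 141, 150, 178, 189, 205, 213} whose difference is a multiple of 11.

Reduce each element mod 11: 8↦8, 14↦3, 43↦10, 110↦0, 117↦7, 124↦3, 133↦1, 141↦9, 150↦7, 178↦2, 189↦2, 205↦7, 213↦4. The residue 3 repeats (at 14 and 124), and 124 − 14 = 110 = 10·11.

Yes: 14 and 124.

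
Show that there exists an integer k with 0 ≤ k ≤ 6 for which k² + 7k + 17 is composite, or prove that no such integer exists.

k = 2

At k = 2: 2² + 7·2 + 17 = 35 = 5·7, which is composite.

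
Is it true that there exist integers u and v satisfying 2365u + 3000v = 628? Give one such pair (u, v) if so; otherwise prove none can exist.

No such integers exist.

Both 2365 and 3000 are divisible by gcd(2365, 3000) = 5, hence so is any combination 2365u + 3000v.
But 628 = 5·125 + 3, so 5 ∤ 628.
Hence no integers u, v satisfy the equation.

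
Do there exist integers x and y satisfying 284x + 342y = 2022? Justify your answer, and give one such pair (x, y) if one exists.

x = 30, y = -19

Every value of 284x + 342y is a multiple of gcd(284, 342) = 2; since 2 ∣ 2022, solutions exist.
Dividing through by 2 reduces the equation to 142x + 171y = 1011.
Euclidean algorithm: 171 = 1·142 + 29, 142 = 4·29 + 26, 29 = 1·26 + 3, 26 = 8·3 + 2, 3 = 1·2 + 1, 2 = 2·1 + 0.
Working back up the chain: 1 = 3 − 1·2 = 3 − (26 − 8·3) = −26 + 9·3 = −26 + 9·(29 − 1·26) = 9·29 − 10·26 = 9·29 − 10·(142 − 4·29) = −10·142 + 49·29 = −10·142 + 49·(171 − 1·142) = 49·171 − 59·142. So 142·(-59) + 171·49 = 1.
Multiplying through by 1011: x = (-59)·1011 = -59649, y = 49·1011 = 49539 is a solution.
Adding 349·171 to x and subtracting 349·142 from y gives the tidier solution (30, -19).
Check: 284·30 + 342·(-19) = 8520 − 6498 = 2022. ✓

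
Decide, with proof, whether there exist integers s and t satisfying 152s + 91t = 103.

s = 36, t = -59

Since gcd(152, 91) = 1, every integer is an integer combination of 152 and 91.
Run the Euclidean algorithm on 152 and 91: 152 = 1·91 + 61, 91 = 1·61 + 30, 61 = 2·30 + 1, 30 = 30·1 + 0.
Unwinding: 1 = 61 − 2·30 = 61 − 2·(91 − 1·61) = −2·91 + 3·61 = −2·91 + 3·(152 − 1·91) = 3·152 − 5·91, i.e. 152·3 + 91·(-5) = 1.
Scaling by 103 gives the particular solution (s, t) = (309, -515).
Subtracting 3·91 from s and adding 3·152 to t gives the tidier solution (36, -59).
Indeed 152·36 + 91·(-59) = 5472 − 5369 = 103.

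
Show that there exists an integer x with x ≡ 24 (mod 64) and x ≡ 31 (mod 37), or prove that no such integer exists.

The moduli 64 and 37 are coprime, so by the Chinese Remainder Theorem a unique solution modulo 2368 exists.
Write x = 24 + 64t and require 24 + 64t ≡ 31 (mod 37), i.e. 64t ≡ 7 (mod 37).
64 ≡ 27 (mod 37), so this reads 27t ≡ 7 (mod 37). Invert 27 mod 37 by the Euclidean algorithm: 37 = 1·27 + 10, 27 = 2·10 + 7, 10 = 1·7 + 3, 7 = 2·3 + 1, 3 = 3·1 + 0; back-substituting, 1 = 7 − 2·3 = 7 − 2·(10 − 1·7) = −2·10 + 3·7 = −2·10 + 3·(27 − 2·10) = 3·27 − 8·10 = 3·27 − 8·(37 − 1·27) = −8·37 + 11·27. Hence 27·11 ≡ 1, so 27⁻¹ ≡ 11 (mod 37).
Therefore t ≡ 11·7 = 77 ≡ 3 (mod 37).
Taking t = 3 gives x = 24 + 64·3 = 216.
Check: 216 mod 64 = 24, 216 mod 37 = 31. ✓

x = 216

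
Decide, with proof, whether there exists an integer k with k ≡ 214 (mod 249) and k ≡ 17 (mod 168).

gcd(249, 168) = 3. If k ≡ 214 (mod 249) and k ≡ 17 (mod 168), then k ≡ 214 (mod 3) and k ≡ 17 (mod 3).
But 214 mod 3 = 1 while 17 mod 3 = 2, a contradiction.
Therefore no such k exists.

There is no such integer.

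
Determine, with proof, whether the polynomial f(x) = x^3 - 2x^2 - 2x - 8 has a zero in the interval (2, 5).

f(2) = -12 and f(5) = 57, which have opposite signs.
As a polynomial, f is continuous on every closed interval.
By the Intermediate Value Theorem f must vanish at some point of (2, 5).

Such a root exists.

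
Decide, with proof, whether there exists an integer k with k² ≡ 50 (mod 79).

Take k = 34. Then 34² = 1156 = 14·79 + 50, so 34² ≡ 50 (mod 79).

k = 34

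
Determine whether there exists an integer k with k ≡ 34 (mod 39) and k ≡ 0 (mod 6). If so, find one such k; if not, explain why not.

gcd(39, 6) = 3. If k ≡ 34 (mod 39) and k ≡ 0 (mod 6), then k ≡ 34 (mod 3) and k ≡ 0 (mod 3).
These are incompatible: 34 − 0 = 34 is not divisible by 3.
So no integer satisfies both congruences.

No, no such integer exists.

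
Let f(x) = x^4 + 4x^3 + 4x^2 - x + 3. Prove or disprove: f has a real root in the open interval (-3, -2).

No such root exists.

f(-3) = 15 and f(-2) = 5, both positive, so a sign-change argument is unavailable; we show f keeps this sign on the whole interval.
Substitute x = -2 − u, where 0 < u < 1 on the interval. Expanding, f(-2 − u) = u^4 + 4u^3 + 4u^2 + u + 5.
The nonzero coefficients here are all positive, so for u > 0 every term is positive (or zero), and the constant term 5 is strictly positive.
Therefore f(x) > 0 throughout (-3, -2), and f has no zero there.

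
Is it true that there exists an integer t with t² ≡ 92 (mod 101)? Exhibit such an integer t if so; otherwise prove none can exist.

t = 30 works: 30² = 900, and 900 − 92 = 808 = 8·101.

t = 30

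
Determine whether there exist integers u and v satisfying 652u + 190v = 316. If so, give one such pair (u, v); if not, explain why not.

Since gcd(652, 190) = 2 and 316 = 2·158, Bézout's identity guarantees a solution.
Dividing through by 2 reduces the equation to 326u + 95v = 158.
Dividing repeatedly: 326 = 3·95 + 41, 95 = 2·41 + 13, 41 = 3·13 + 2, 13 = 6·2 + 1, 2 = 2·1 + 0.
Unwinding: 1 = 13 − 6·2 = 13 − 6·(41 − 3·13) = −6·41 + 19·13 = −6·41 + 19·(95 − 2·41) = 19·95 − 44·41 = 19·95 − 44·(326 − 3·95) = −44·326 + 151·95, i.e. 326·(-44) + 95·151 = 1.
Scaling by 158 gives the particular solution (u, v) = (-6952, 23858).
Adding 74·95 to u and subtracting 74·326 from v gives the tidier solution (78, -266).
Indeed 652·78 + 190·(-266) = 50856 − 50540 = 316.

u = 78, v = -266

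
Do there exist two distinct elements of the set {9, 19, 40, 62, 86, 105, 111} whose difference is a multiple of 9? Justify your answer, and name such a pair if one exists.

No, no such pair exists.

Reduce each element modulo 9: 9↦0, 19↦1, 40↦4, 62↦8, 86↦5, 105↦6, 111↦3.
These 7 residues are pairwise different, hence no difference of two elements is divisible by 9.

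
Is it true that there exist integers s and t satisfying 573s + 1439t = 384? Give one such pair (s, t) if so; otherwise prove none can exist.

s = 1402, t = -558

Since gcd(573, 1439) = 1, every integer is an integer combination of 573 and 1439.
Euclidean algorithm: 1439 = 2·573 + 293, 573 = 1·293 + 280, 293 = 1·280 + 13, 280 = 21·13 + 7, 13 = 1·7 + 6, 7 = 1·6 + 1, 6 = 6·1 + 0.
Working back up the chain: 1 = 7 − 1·6 = 7 − (13 − 1·7) = −13 + 2·7 = −13 + 2·(280 − 21·13) = 2·280 − 43·13 = 2·280 − 43·(293 − 1·280) = −43·293 + 45·280 = −43·293 + 45·(573 − 1·293) = 45·573 − 88·293 = 45·573 − 88·(1439 − 2·573) = −88·1439 + 221·573. So 573·221 + 1439·(-88) = 1.
Multiplying through by 384: s = 221·384 = 84864, t = (-88)·384 = -33792 is a solution.
The general solution is s = 84864 + 1439k, t = -33792 − 573k; taking k = -58 gives the smaller pair s = 1402, t = -558.
Check: 573·1402 + 1439·(-558) = 803346 − 802962 = 384. ✓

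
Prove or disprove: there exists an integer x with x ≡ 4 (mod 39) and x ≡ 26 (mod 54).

gcd(39, 54) = 3. If x ≡ 4 (mod 39) and x ≡ 26 (mod 54), then x ≡ 4 (mod 3) and x ≡ 26 (mod 3).
These are incompatible: 4 − 26 = -22 is not divisible by 3.
Hence the system has no solution.

No such integer exists.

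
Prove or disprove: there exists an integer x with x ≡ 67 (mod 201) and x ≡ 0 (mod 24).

No, no such integer exists.

Reduce both congruences modulo 3, which divides 201 and 24: they say x ≡ 67 (mod 3) and x ≡ 0 (mod 3).
But 67 mod 3 = 1 while 0 mod 3 = 0, a contradiction.
Therefore no such x exists.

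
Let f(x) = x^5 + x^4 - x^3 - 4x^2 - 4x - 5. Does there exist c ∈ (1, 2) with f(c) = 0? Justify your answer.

f(1) = -12 and f(2) = 11, which have opposite signs.
f is continuous everywhere (it is a polynomial), in particular on [1, 2].
So by the Intermediate Value Theorem there is a c strictly between 1 and 2 with f(c) = 0.

Yes, such a c exists.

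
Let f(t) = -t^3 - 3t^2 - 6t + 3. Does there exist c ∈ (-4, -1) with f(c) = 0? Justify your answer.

f(-4) = 43 and f(-1) = 7, both positive.
The derivative f'(t) = -3t^2 - 6t - 6 is a quadratic with discriminant (-6)² − 4·(-3)·(-6) = -36 < 0; it never vanishes, so it is always negative (sign of the leading coefficient).
Hence f is strictly decreasing on ℝ, and in particular on [-4, -1]. A strictly monotone function with same-sign endpoint values stays positive on the whole interval, so f has no zero in (-4, -1).

f has no root in that interval.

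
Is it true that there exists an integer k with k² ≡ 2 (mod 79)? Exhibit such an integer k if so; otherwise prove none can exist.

k = 9 works: 9² = 81, and 81 − 2 = 79 = 1·79.

k = 9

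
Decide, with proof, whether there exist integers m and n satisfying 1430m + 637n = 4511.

Since gcd(1430, 637) = 13 and 4511 = 13·347, Bézout's identity guarantees a solution.
Dividing through by 13 reduces the equation to 110m + 49n = 347.
Run the Euclidean algorithm on 110 and 49: 110 = 2·49 + 12, 49 = 4·12 + 1, 12 = 12·1 + 0.
Back-substituting, 1 = 49 − 4·12 = 49 − 4·(110 − 2·49) = −4·110 + 9·49; that is, 110·(-4) + 49·9 = 1.
Multiplying through by 347: m = (-4)·347 = -1388, n = 9·347 = 3123 is a solution.
Adding 29·49 to m and subtracting 29·110 from n gives the tidier solution (33, -67).
Check: 1430·33 + 637·(-67) = 47190 − 42679 = 4511. ✓

m = 33, n = -67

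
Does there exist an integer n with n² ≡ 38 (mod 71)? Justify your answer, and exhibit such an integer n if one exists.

n = 40

n = 40 works: 40² = 1600, and 1600 − 38 = 1562 = 22·71.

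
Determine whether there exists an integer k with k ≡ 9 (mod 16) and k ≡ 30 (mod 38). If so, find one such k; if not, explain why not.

No, no such integer exists.

Reduce both congruences modulo 2, which divides 16 and 38: they say k ≡ 9 (mod 2) and k ≡ 30 (mod 2).
These are incompatible: 9 − 30 = -21 is not divisible by 2.
Hence the system has no solution.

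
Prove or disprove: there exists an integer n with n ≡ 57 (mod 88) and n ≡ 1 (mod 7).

n = 57

Since 88 and 7 share no common factor, CRT says the pair of congruences has a solution (unique mod 616).
Any solution of the first congruence is n = 57 + 88t; substituting into the second, 88t ≡ 1 − 57 ≡ 0 (mod 7).
88 ≡ 4 (mod 7), so this reads 4t ≡ 0 (mod 7). t = 0 satisfies this.
With t = 0: n = 57 + 88·0 = 57.
Check: 57 mod 88 = 57, 57 mod 7 = 1. ✓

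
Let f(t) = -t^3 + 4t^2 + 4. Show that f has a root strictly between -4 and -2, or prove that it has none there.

No.

f(-4) = 132 and f(-2) = 28, both positive, so a sign-change argument is unavailable; we show f keeps this sign on the whole interval.
Substitute t = -2 − u, where 0 < u < 2 on the interval. Expanding, f(-2 − u) = u^3 + 10u^2 + 28u + 28.
The nonzero coefficients here are all positive, so for u > 0 every term is positive (or zero), and the constant term 28 is strictly positive.
Therefore f(t) > 0 throughout (-4, -2), and f has no zero there.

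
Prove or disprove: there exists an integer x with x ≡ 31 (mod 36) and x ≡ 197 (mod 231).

No such integer exists.

gcd(36, 231) = 3. If x ≡ 31 (mod 36) and x ≡ 197 (mod 231), then x ≡ 31 (mod 3) and x ≡ 197 (mod 3).
However 31 ≡ 1 and 197 ≡ 2 (mod 3), and 1 ≠ 2.
So no integer satisfies both congruences.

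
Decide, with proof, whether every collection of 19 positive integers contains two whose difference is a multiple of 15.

Yes.

There are exactly 15 possible remainders on division by 15.
Since 19 > 15, two of the 19 integers must share a residue class by the pigeonhole principle; call them a and b.
Then a ≡ b (mod 15), i.e. 15 ∣ (a − b).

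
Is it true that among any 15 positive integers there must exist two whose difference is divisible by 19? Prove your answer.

No; for instance {86, 87, 88, 89, 90, 91, 92, 93, 94, 95, 96, 97, 98, 99, 100} is a counterexample.

Consider the 15 integers 86, 87, …, 100. They lie in distinct residue classes modulo 19, since 15 ≤ 19.
The differences between them range over 1, …, 14, none of which is divisible by 19.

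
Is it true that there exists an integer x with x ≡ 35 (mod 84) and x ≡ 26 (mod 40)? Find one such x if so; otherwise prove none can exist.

Both moduli are multiples of 4 = gcd(84, 40), so any solution would satisfy x ≡ 35 and x ≡ 26 modulo 4 simultaneously.
However 35 ≡ 3 and 26 ≡ 2 (mod 4), and 3 ≠ 2.
So no integer satisfies both congruences.

There is no such integer.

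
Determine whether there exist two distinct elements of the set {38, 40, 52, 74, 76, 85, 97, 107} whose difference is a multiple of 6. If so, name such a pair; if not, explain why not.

Yes: 38 and 74.

Both 38 and 74 leave remainder 2 on division by 6; their difference 36 = 6·6 is a multiple of 6.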